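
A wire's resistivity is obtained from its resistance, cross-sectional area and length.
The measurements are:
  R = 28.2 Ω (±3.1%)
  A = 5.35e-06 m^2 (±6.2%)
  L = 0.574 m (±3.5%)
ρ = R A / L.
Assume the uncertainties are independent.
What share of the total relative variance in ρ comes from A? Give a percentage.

63.7%

(δρ/ρ)² = (1·δR/R)² + (1·δA/A)² + (-1·δL/L)²
  R term: (1×0.0310)² = 0.000961
  A term: (1×0.0620)² = 0.00384
  L term: (-1×0.0350)² = 0.00123
Total = 0.00603. Share from A = 0.00384/0.00603 = 0.637.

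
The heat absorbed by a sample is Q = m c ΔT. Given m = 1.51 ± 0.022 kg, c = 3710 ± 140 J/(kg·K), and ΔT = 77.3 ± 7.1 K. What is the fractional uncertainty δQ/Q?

Q is a product of powers, so relative uncertainties combine in quadrature:
  (1·δm/m)² = (1×0.0146)² = 0.000212;  (1·δc/c)² = (1×0.0377)² = 0.00142;  (1·δΔT/ΔT)² = (1×0.0918)² = 0.00844
δQ/Q = √(0.0101) = 0.100

0.100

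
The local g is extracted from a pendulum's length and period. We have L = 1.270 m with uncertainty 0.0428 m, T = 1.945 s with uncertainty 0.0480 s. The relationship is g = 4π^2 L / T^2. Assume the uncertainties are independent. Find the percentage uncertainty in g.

5.98%

g is a product of powers, so relative uncertainties combine in quadrature:
  (1·δL/L)² = (1×0.0337)² = 0.00114;  (-2·δT/T)² = (-2×0.0247)² = 0.00244
δg/g = √(0.00357) = 0.0598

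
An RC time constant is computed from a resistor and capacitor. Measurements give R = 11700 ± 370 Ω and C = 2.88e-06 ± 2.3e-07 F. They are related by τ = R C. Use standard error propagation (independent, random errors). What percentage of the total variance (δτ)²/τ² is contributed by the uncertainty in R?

13.6%

(δτ/τ)² = (1·δR/R)² + (1·δC/C)²
  R term: (1×0.0316)² = 0.00100
  C term: (1×0.0799)² = 0.00638
Total = 0.00738. Share from R = 0.00100/0.00738 = 0.136.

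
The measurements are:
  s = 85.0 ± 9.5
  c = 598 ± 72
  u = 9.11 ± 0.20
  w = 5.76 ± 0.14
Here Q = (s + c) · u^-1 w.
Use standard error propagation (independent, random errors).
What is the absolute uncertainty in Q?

48.0

Let h = s + c = 683. δh = √(δs² + δc²) = √(90.2 + 5180) = 72.6, so δh/h = 0.106.
Q is then a monomial in h, u, w:
δQ/Q = √((δh/h)² + (-1·δu/u)² + (1·δw/w)²) = √(0.0113 + 0.000482 + 0.000591) = 0.111
Q = 432, so δQ = 0.111 × 432 = 48.0.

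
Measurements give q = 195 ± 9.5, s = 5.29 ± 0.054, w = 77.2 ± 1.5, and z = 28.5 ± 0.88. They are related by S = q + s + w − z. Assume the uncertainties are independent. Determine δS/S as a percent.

Absolute uncertainties add in quadrature for a linear combination:
  (δq)² = 90.2;  (δs)² = 0.00292;  (δw)² = 2.25;  (δz)² = 0.774
δS = √(93.3) = 9.66
S = 249, so δS/S = 9.66/249 = 0.0388.

3.88%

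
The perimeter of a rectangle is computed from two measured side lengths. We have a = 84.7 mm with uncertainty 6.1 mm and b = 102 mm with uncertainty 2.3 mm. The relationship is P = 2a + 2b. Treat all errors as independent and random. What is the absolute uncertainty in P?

13.0 mm

Sums and differences: (δP)² = Σ (cᵢ δxᵢ)².
  (2·δa)² = 149;  (2·δb)² = 21.2
δP = √(170) = 13.0 mm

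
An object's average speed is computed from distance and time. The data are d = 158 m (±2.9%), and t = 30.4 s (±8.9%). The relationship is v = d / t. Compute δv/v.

0.0936

Relative error in a monomial: (δv/v)² = Σ (nᵢ · δxᵢ/xᵢ)².
  (1·δd/d)² = (1×0.0290)² = 0.000841;  (-1·δt/t)² = (-1×0.0890)² = 0.00792
δv/v = √(0.00876) = 0.0936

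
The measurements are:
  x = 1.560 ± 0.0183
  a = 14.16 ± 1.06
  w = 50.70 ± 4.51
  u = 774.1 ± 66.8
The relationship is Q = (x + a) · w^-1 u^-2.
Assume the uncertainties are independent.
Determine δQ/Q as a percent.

Let h = x + a = 15.72. δh = √(δx² + δa²) = √(0.000335 + 1.12) = 1.06, so δh/h = 0.0674.
Q is then a monomial in h, w, u:
δQ/Q = √((δh/h)² + (-1·δw/w)² + (-2·δu/u)²) = √(0.00455 + 0.00791 + 0.0298) = 0.206

20.6%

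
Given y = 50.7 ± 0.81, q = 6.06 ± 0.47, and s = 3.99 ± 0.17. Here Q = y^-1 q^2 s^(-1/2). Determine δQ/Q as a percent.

Since Q is a product/quotient, work with relative uncertainties:
  (-1·δy/y)² = (-1×0.0160)² = 0.000255;  (2·δq/q)² = (2×0.0776)² = 0.0241;  (−½·δs/s)² = (-0.5×0.0426)² = 0.000454
δQ/Q = √(0.0248) = 0.157

15.7%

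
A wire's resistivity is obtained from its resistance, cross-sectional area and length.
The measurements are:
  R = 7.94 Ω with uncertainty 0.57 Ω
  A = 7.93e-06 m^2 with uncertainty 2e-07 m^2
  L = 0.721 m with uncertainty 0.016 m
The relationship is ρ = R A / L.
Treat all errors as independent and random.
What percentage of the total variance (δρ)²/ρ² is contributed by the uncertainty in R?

(δρ/ρ)² = (1·δR/R)² + (1·δA/A)² + (-1·δL/L)²
  R term: (1×0.0718)² = 0.00515
  A term: (1×0.0252)² = 0.000636
  L term: (-1×0.0222)² = 0.000492
Total = 0.00628. Share from R = 0.00515/0.00628 = 0.820.

82.0%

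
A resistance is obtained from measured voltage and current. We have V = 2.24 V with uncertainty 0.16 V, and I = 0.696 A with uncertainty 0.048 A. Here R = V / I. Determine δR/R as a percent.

Products/powers → add relative errors in quadrature, weighted by exponent:
  (1·δV/V)² = (1×0.0714)² = 0.00510;  (-1·δI/I)² = (-1×0.0690)² = 0.00476
δR/R = √(0.00986) = 0.0993

9.93%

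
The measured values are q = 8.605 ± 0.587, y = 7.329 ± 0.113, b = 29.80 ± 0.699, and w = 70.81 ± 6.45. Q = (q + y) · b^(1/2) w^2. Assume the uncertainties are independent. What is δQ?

81300

Let u = q + y = 15.93. δu = √(δq² + δy²) = √(0.345 + 0.0128) = 0.598, so δu/u = 0.0375.
Q is then a monomial in u, b, w:
δQ/Q = √((δu/u)² + (½·δb/b)² + (2·δw/w)²) = √(0.00141 + 0.000138 + 0.0332) = 0.186
Q = 436100, so δQ = 0.186 × 436100 = 81300.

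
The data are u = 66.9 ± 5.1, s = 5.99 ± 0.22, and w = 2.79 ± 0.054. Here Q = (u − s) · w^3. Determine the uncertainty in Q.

135

Let h = u − s = 60.9. δh = √(δu² + δs²) = √(26.0 + 0.0484) = 5.10, so δh/h = 0.0838.
Q is then a monomial in h, w:
δQ/Q = √((δh/h)² + (3·δw/w)²) = √(0.00702 + 0.00337) = 0.102
Q = 1320, so δQ = 0.102 × 1320 = 135.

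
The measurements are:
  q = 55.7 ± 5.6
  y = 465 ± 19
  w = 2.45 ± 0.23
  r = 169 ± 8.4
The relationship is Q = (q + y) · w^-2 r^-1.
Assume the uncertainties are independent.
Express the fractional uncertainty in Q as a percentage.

19.8%

Let u = q + y = 521. δu = √(δq² + δy²) = √(31.4 + 361) = 19.8, so δu/u = 0.0380.
Q is then a monomial in u, w, r:
δQ/Q = √((δu/u)² + (-2·δw/w)² + (-1·δr/r)²) = √(0.00145 + 0.0353 + 0.00247) = 0.198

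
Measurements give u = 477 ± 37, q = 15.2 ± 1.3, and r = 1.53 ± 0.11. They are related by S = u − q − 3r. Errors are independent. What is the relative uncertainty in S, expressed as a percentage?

8.10%

For a sum/difference, combine absolute errors in quadrature:
  (δu)² = 1370;  (δq)² = 1.69;  (3·δr)² = 0.109
δS = √(1370) = 37.0
S = 457, so δS/S = 37.0/457 = 0.0810.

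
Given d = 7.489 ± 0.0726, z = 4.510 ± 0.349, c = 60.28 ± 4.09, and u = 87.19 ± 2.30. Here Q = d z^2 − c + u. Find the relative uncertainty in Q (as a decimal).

0.134

Let p = d·z^2 = 152.3. δp/p = √((1·δd/d)² + (2·δz/z)²) = √(9.4e-05 + 0.0240) = 0.155, so δp = 23.6.
Q = p − c + u: δQ = √(δp² + δc² + δu²) = √(558 + 16.7 + 5.29) = 24.1
Q = 179.2, so δQ/Q = 24.1/179.2 = 0.134.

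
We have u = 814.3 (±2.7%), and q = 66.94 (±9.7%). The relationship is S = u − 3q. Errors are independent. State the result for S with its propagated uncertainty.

S is a linear combination, so absolute uncertainties add in quadrature:
  (δu)² = 483;  (3·δq)² = 379
δS = √(863) = 29.4
S = 613.5.

613.5 ± 29.4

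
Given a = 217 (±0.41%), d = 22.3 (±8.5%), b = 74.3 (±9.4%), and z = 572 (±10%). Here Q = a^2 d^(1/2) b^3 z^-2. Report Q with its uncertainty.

(2.79 ± 0.971) × 10^5

Q is a product of powers, so relative uncertainties combine in quadrature:
  (2·δa/a)² = (2×0.00410)² = 6.72e-05;  (½·δd/d)² = (0.5×0.0850)² = 0.00181;  (3·δb/b)² = (3×0.0940)² = 0.0795;  (-2·δz/z)² = (-2×0.100)² = 0.0400
δQ/Q = √(0.121) = 0.348
Q = 2.79e+05, so δQ = 0.348 × 2.79e+05 = 97100.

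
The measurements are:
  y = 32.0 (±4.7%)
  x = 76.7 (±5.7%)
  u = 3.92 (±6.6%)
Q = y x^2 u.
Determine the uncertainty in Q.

1.03e+05

Each factor contributes (exponent × relative error)² to (δQ/Q)²:
  (1·δy/y)² = (1×0.0470)² = 0.00221;  (2·δx/x)² = (2×0.0570)² = 0.0130;  (1·δu/u)² = (1×0.0660)² = 0.00436
δQ/Q = √(0.0196) = 0.140
Q = 7.38e+05, so δQ = 0.140 × 7.38e+05 = 1.03e+05.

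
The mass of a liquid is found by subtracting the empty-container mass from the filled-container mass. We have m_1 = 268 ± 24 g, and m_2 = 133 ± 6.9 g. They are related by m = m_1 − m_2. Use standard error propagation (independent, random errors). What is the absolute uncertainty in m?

m is a linear combination, so absolute uncertainties add in quadrature:
  (δm_1)² = 576;  (δm_2)² = 47.6
δm = √(624) = 25.0 g

25.0 g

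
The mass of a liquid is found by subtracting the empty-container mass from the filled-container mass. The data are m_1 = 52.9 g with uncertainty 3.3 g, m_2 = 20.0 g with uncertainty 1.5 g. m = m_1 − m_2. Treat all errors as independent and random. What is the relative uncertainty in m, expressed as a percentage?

11.0%

m is a linear combination, so absolute uncertainties add in quadrature:
  (δm_1)² = 10.9;  (δm_2)² = 2.25
δm = √(13.1) = 3.62 g
m = 32.9 g, so δm/m = 3.62/32.9 = 0.110.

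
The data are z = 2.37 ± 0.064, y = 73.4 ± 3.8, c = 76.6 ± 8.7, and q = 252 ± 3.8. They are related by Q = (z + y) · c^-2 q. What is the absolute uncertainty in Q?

Let u = z + y = 75.8. δu = √(δz² + δy²) = √(0.00410 + 14.4) = 3.80, so δu/u = 0.0502.
Q is then a monomial in u, c, q:
δQ/Q = √((δu/u)² + (-2·δc/c)² + (1·δq/q)²) = √(0.00252 + 0.0516 + 0.000227) = 0.233
Q = 3.25, so δQ = 0.233 × 3.25 = 0.759.

0.759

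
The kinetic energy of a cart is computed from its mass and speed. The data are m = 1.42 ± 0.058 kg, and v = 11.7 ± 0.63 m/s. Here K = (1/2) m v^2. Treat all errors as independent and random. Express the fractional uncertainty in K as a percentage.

11.5%

Since K is a product/quotient, work with relative uncertainties:
  (1·δm/m)² = (1×0.0408)² = 0.00167;  (2·δv/v)² = (2×0.0538)² = 0.0116
δK/K = √(0.0133) = 0.115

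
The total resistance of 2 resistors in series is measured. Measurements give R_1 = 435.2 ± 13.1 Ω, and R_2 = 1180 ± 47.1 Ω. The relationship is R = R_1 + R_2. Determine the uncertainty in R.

Sums and differences: (δR)² = Σ (cᵢ δxᵢ)².
  (δR_1)² = 172;  (δR_2)² = 2220
δR = √(2390) = 48.9 Ω

48.9 Ω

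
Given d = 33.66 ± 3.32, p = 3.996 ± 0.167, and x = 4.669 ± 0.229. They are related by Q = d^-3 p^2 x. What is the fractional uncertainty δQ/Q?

0.311

Q is a product of powers, so relative uncertainties combine in quadrature:
  (-3·δd/d)² = (-3×0.0986)² = 0.0876;  (2·δp/p)² = (2×0.0418)² = 0.00699;  (1·δx/x)² = (1×0.0490)² = 0.00241
δQ/Q = √(0.0969) = 0.311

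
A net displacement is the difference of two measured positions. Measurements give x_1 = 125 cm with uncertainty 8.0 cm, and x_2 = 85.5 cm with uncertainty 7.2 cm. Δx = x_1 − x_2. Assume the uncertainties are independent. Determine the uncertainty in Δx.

Each term contributes (cᵢ δxᵢ)² to (δΔx)²:
  (δx_1)² = 64.0;  (δx_2)² = 51.8
δΔx = √(116) = 10.8 cm

10.8 cm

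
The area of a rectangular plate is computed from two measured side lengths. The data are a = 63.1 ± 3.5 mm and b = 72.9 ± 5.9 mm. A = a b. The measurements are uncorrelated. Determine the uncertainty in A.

451 mm^2

Each factor contributes (exponent × relative error)² to (δA/A)²:
  (1·δa/a)² = (1×0.0555)² = 0.00308;  (1·δb/b)² = (1×0.0809)² = 0.00655
δA/A = √(0.00963) = 0.0981
A = 4600 mm^2, so δA = 0.0981 × 4600 = 451 mm^2.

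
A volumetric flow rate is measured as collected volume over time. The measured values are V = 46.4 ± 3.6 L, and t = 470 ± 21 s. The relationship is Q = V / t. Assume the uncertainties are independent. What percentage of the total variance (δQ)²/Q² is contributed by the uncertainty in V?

75.1%

(δQ/Q)² = (1·δV/V)² + (-1·δt/t)²
  V term: (1×0.0776)² = 0.00602
  t term: (-1×0.0447)² = 0.00200
Total = 0.00802. Share from V = 0.00602/0.00802 = 0.751.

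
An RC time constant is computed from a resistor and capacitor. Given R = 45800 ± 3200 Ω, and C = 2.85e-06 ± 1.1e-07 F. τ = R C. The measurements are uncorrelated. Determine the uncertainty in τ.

0.0104 s

τ is a product of powers, so relative uncertainties combine in quadrature:
  (1·δR/R)² = (1×0.0699)² = 0.00488;  (1·δC/C)² = (1×0.0386)² = 0.00149
δτ/τ = √(0.00637) = 0.0798
τ = 0.131 s, so δτ = 0.0798 × 0.131 = 0.0104 s.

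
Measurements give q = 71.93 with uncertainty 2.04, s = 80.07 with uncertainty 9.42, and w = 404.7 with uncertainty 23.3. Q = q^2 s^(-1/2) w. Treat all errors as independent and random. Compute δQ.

23400

Since Q is a product/quotient, work with relative uncertainties:
  (2·δq/q)² = (2×0.0284)² = 0.00322;  (−½·δs/s)² = (-0.5×0.118)² = 0.00346;  (1·δw/w)² = (1×0.0576)² = 0.00331
δQ/Q = √(0.00999) = 0.1000
Q = 234000, so δQ = 0.1000 × 234000 = 23400.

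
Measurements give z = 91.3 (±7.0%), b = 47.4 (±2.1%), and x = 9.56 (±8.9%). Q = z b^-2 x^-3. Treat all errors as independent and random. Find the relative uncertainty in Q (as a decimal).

For a monomial Q ∝ z, b^-2, x^-3, fractional errors add in quadrature:
  (1·δz/z)² = (1×0.0700)² = 0.00490;  (-2·δb/b)² = (-2×0.0210)² = 0.00176;  (-3·δx/x)² = (-3×0.0890)² = 0.0713
δQ/Q = √(0.0780) = 0.279

0.279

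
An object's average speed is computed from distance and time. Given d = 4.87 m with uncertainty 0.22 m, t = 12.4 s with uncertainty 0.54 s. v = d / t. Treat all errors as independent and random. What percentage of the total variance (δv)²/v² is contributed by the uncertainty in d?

(δv/v)² = (1·δd/d)² + (-1·δt/t)²
  d term: (1×0.0452)² = 0.00204
  t term: (-1×0.0435)² = 0.00190
Total = 0.00394. Share from d = 0.00204/0.00394 = 0.518.

51.8%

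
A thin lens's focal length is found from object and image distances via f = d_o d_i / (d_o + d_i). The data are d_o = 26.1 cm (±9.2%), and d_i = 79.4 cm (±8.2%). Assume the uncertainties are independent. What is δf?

∂f/∂d_o = (d_i/(d_o+d_i))² = 0.566;  ∂f/∂d_i = (d_o/(d_o+d_i))² = 0.0612
δf = √((∂f/∂d_o · δd_o)² + (∂f/∂d_i · δd_i)²) = √(1.85 + 0.159) = 1.42 cm

1.42 cm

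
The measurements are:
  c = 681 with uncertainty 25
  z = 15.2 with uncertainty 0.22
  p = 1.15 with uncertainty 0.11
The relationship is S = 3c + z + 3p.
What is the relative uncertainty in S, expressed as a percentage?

3.64%

For a sum/difference, combine absolute errors in quadrature:
  (3·δc)² = 5620;  (δz)² = 0.0484;  (3·δp)² = 0.109
δS = √(5630) = 75.0
S = 2060, so δS/S = 75.0/2060 = 0.0364.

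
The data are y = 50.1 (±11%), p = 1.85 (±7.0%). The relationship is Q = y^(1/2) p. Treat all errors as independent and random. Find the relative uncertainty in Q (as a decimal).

Products/powers → add relative errors in quadrature, weighted by exponent:
  (½·δy/y)² = (0.5×0.110)² = 0.00302;  (1·δp/p)² = (1×0.0700)² = 0.00490
δQ/Q = √(0.00793) = 0.0890

0.0890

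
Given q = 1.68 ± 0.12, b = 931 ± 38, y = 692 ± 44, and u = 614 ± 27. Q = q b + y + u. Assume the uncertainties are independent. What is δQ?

Let p = q·b = 1560. δp/p = √((1·δq/q)² + (1·δb/b)²) = √(0.00510 + 0.00167) = 0.0823, so δp = 129.
Q = p + y + u: δQ = √(δp² + δy² + δu²) = √(16600 + 1940 + 729) = 139

139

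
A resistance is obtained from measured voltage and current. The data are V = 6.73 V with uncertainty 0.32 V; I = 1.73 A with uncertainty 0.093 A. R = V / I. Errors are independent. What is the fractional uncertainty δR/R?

0.0718

Each factor contributes (exponent × relative error)² to (δR/R)²:
  (1·δV/V)² = (1×0.0475)² = 0.00226;  (-1·δI/I)² = (-1×0.0538)² = 0.00289
δR/R = √(0.00515) = 0.0718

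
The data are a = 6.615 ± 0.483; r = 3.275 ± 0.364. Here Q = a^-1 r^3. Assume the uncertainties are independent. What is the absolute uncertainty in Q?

1.81

For a monomial Q ∝ a^-1, r^3, fractional errors add in quadrature:
  (-1·δa/a)² = (-1×0.0730)² = 0.00533;  (3·δr/r)² = (3×0.111)² = 0.111
δQ/Q = √(0.117) = 0.341
Q = 5.310, so δQ = 0.341 × 5.310 = 1.81.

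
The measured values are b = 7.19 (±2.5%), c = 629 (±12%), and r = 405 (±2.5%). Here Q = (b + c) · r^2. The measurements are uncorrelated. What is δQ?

1.34e+07

Let u = b + c = 636. δu = √(δb² + δc²) = √(0.0323 + 5700) = 75.5, so δu/u = 0.119.
Q is then a monomial in u, r:
δQ/Q = √((δu/u)² + (2·δr/r)²) = √(0.0141 + 0.00250) = 0.129
Q = 1.04e+08, so δQ = 0.129 × 1.04e+08 = 1.34e+07.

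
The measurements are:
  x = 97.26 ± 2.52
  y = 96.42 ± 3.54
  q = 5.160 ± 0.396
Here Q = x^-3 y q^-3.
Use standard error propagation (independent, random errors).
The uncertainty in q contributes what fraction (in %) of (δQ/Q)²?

(δQ/Q)² = (-3·δx/x)² + (1·δy/y)² + (-3·δq/q)²
  x term: (-3×0.0259)² = 0.00604
  y term: (1×0.0367)² = 0.00135
  q term: (-3×0.0767)² = 0.0530
Total = 0.0604. Share from q = 0.0530/0.0604 = 0.878.

87.8%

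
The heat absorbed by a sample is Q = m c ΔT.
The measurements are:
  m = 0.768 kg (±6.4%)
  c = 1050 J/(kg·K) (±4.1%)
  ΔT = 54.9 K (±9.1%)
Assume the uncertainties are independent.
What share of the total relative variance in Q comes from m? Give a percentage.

29.1%

(δQ/Q)² = (1·δm/m)² + (1·δc/c)² + (1·δΔT/ΔT)²
  m term: (1×0.0640)² = 0.00410
  c term: (1×0.0410)² = 0.00168
  ΔT term: (1×0.0910)² = 0.00828
Total = 0.0141. Share from m = 0.00410/0.0141 = 0.291.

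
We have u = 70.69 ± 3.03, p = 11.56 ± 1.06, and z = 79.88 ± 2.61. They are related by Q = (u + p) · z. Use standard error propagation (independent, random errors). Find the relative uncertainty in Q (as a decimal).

0.0509

Let w = u + p = 82.25. δw = √(δu² + δp²) = √(9.18 + 1.12) = 3.21, so δw/w = 0.0390.
Q is then a monomial in w, z:
δQ/Q = √((δw/w)² + (1·δz/z)²) = √(0.00152 + 0.00107) = 0.0509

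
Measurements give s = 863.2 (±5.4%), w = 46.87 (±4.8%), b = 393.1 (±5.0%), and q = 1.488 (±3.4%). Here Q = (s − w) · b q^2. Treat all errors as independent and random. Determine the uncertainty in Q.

Let u = s − w = 816.3. δu = √(δs² + δw²) = √(2170 + 5.06) = 46.7, so δu/u = 0.0572.
Q is then a monomial in u, b, q:
δQ/Q = √((δu/u)² + (1·δb/b)² + (2·δq/q)²) = √(0.00327 + 0.00250 + 0.00462) = 0.102
Q = 710500, so δQ = 0.102 × 710500 = 72400.

72400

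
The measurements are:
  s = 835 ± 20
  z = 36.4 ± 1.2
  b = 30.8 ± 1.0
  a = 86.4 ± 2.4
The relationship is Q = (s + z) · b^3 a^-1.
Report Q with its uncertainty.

Let u = s + z = 871. δu = √(δs² + δz²) = √(400 + 1.44) = 20.0, so δu/u = 0.0230.
Q is then a monomial in u, b, a:
δQ/Q = √((δu/u)² + (3·δb/b)² + (-1·δa/a)²) = √(0.000529 + 0.00949 + 0.000772) = 0.104
Q = 2.95e+05, so δQ = 0.104 × 2.95e+05 = 30600.

(2.95 ± 0.306) × 10^5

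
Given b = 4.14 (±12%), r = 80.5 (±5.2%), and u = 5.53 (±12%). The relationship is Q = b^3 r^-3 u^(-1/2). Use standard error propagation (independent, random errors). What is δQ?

Since Q is a product/quotient, work with relative uncertainties:
  (3·δb/b)² = (3×0.120)² = 0.130;  (-3·δr/r)² = (-3×0.0520)² = 0.0243;  (−½·δu/u)² = (-0.5×0.120)² = 0.00360
δQ/Q = √(0.158) = 0.397
Q = 5.78e-05, so δQ = 0.397 × 5.78e-05 = 2.3e-05.

2.3e-05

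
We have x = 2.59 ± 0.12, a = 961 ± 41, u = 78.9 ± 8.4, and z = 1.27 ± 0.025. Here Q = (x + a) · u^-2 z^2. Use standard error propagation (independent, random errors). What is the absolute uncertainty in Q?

0.0551

Let w = x + a = 964. δw = √(δx² + δa²) = √(0.0144 + 1680) = 41.0, so δw/w = 0.0425.
Q is then a monomial in w, u, z:
δQ/Q = √((δw/w)² + (-2·δu/u)² + (2·δz/z)²) = √(0.00181 + 0.0453 + 0.00155) = 0.221
Q = 0.250, so δQ = 0.221 × 0.250 = 0.0551.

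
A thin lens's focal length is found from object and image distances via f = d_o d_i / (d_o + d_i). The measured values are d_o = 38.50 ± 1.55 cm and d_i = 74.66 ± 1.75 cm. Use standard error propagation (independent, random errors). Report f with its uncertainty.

∂f/∂d_o = (d_i/(d_o+d_i))² = 0.435;  ∂f/∂d_i = (d_o/(d_o+d_i))² = 0.116
δf = √((∂f/∂d_o · δd_o)² + (∂f/∂d_i · δd_i)²) = √(0.455 + 0.0410) = 0.704 cm
f = 25.40 cm.

25.40 ± 0.704 cm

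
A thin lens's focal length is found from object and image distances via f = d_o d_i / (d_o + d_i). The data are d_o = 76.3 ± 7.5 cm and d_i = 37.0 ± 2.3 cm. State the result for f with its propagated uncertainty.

∂f/∂d_o = (d_i/(d_o+d_i))² = 0.107;  ∂f/∂d_i = (d_o/(d_o+d_i))² = 0.454
δf = √((∂f/∂d_o · δd_o)² + (∂f/∂d_i · δd_i)²) = √(0.640 + 1.09) = 1.31 cm
f = 24.9 cm.

24.9 ± 1.31 cm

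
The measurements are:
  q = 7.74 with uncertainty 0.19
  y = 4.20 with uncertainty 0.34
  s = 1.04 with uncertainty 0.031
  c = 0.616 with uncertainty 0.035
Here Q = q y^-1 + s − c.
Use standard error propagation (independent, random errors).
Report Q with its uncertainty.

2.27 ± 0.163

Let p = q·y^-1 = 1.84. δp/p = √((1·δq/q)² + (-1·δy/y)²) = √(0.000603 + 0.00655) = 0.0846, so δp = 0.156.
Q = p + s − c: δQ = √(δp² + δs² + δc²) = √(0.0243 + 0.000961 + 0.00123) = 0.163
Q = 2.27.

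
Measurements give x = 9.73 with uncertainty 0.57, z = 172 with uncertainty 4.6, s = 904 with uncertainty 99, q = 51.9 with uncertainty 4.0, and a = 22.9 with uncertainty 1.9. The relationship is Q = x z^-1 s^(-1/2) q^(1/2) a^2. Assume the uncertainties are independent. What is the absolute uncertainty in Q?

Since Q is a product/quotient, work with relative uncertainties:
  (1·δx/x)² = (1×0.0586)² = 0.00343;  (-1·δz/z)² = (-1×0.0267)² = 0.000715;  (−½·δs/s)² = (-0.5×0.110)² = 0.00300;  (½·δq/q)² = (0.5×0.0771)² = 0.00148;  (2·δa/a)² = (2×0.0830)² = 0.0275
δQ/Q = √(0.0362) = 0.190
Q = 7.11, so δQ = 0.190 × 7.11 = 1.35.

1.35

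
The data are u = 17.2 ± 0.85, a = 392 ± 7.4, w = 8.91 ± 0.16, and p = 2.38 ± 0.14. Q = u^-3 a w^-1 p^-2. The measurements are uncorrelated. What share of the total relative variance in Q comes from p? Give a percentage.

(δQ/Q)² = (-3·δu/u)² + (1·δa/a)² + (-1·δw/w)² + (-2·δp/p)²
  u term: (-3×0.0494)² = 0.0220
  a term: (1×0.0189)² = 0.000356
  w term: (-1×0.0180)² = 0.000322
  p term: (-2×0.0588)² = 0.0138
Total = 0.0365. Share from p = 0.0138/0.0365 = 0.379.

37.9%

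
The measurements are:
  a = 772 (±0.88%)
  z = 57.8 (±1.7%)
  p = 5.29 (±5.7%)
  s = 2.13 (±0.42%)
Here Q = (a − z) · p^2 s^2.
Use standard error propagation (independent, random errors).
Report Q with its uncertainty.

Let u = a − z = 714. δu = √(δa² + δz²) = √(46.2 + 0.966) = 6.86, so δu/u = 0.00961.
Q is then a monomial in u, p, s:
δQ/Q = √((δu/u)² + (2·δp/p)² + (2·δs/s)²) = √(9.24e-05 + 0.0130 + 7.06e-05) = 0.115
Q = 90700, so δQ = 0.115 × 90700 = 10400.

90700 ± 10400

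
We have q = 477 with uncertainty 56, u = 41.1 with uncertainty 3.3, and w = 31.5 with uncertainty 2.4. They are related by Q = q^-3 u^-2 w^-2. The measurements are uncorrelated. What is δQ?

Since Q is a product/quotient, work with relative uncertainties:
  (-3·δq/q)² = (-3×0.117)² = 0.124;  (-2·δu/u)² = (-2×0.0803)² = 0.0258;  (-2·δw/w)² = (-2×0.0762)² = 0.0232
δQ/Q = √(0.173) = 0.416
Q = 5.5e-15, so δQ = 0.416 × 5.5e-15 = 2.29e-15.

2.29e-15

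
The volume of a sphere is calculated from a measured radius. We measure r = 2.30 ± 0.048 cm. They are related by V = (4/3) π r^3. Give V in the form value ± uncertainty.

51.0 ± 3.19 cm^3

Since V is a product/quotient, work with relative uncertainties:
  (3·δr/r)² = (3×0.0209)² = 0.00392
δV/V = √(0.00392) = 0.0626
V = 51.0 cm^3, so δV = 0.0626 × 51.0 = 3.19 cm^3.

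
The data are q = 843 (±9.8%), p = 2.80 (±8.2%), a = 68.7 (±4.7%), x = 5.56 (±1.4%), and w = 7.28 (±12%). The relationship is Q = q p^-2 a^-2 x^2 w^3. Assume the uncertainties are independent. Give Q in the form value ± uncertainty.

272 ± 114

Products/powers → add relative errors in quadrature, weighted by exponent:
  (1·δq/q)² = (1×0.0980)² = 0.00960;  (-2·δp/p)² = (-2×0.0820)² = 0.0269;  (-2·δa/a)² = (-2×0.0470)² = 0.00884;  (2·δx/x)² = (2×0.0140)² = 0.000784;  (3·δw/w)² = (3×0.120)² = 0.130
δQ/Q = √(0.176) = 0.419
Q = 272, so δQ = 0.419 × 272 = 114.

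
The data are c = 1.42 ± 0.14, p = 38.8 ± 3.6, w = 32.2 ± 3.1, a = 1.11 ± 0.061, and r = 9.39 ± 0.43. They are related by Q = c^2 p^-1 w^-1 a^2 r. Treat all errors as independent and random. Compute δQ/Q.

0.266

Relative error in a monomial: (δQ/Q)² = Σ (nᵢ · δxᵢ/xᵢ)².
  (2·δc/c)² = (2×0.0986)² = 0.0389;  (-1·δp/p)² = (-1×0.0928)² = 0.00861;  (-1·δw/w)² = (-1×0.0963)² = 0.00927;  (2·δa/a)² = (2×0.0550)² = 0.0121;  (1·δr/r)² = (1×0.0458)² = 0.00210
δQ/Q = √(0.0709) = 0.266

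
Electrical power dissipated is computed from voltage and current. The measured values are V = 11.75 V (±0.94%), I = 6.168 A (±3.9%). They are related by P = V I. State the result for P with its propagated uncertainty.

P is a product of powers, so relative uncertainties combine in quadrature:
  (1·δV/V)² = (1×0.00940)² = 8.84e-05;  (1·δI/I)² = (1×0.0390)² = 0.00152
δP/P = √(0.00161) = 0.0401
P = 72.47 W, so δP = 0.0401 × 72.47 = 2.91 W.

72.47 ± 2.91 W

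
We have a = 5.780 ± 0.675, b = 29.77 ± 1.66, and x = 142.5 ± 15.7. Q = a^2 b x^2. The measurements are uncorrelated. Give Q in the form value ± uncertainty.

(2.020 ± 0.658) × 10^7

Since Q is a product/quotient, work with relative uncertainties:
  (2·δa/a)² = (2×0.117)² = 0.0546;  (1·δb/b)² = (1×0.0558)² = 0.00311;  (2·δx/x)² = (2×0.110)² = 0.0486
δQ/Q = √(0.106) = 0.326
Q = 2.02e+07, so δQ = 0.326 × 2.02e+07 = 6.58e+06.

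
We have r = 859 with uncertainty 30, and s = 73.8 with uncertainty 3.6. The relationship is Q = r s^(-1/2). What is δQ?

4.26

Relative error in a monomial: (δQ/Q)² = Σ (nᵢ · δxᵢ/xᵢ)².
  (1·δr/r)² = (1×0.0349)² = 0.00122;  (−½·δs/s)² = (-0.5×0.0488)² = 0.000595
δQ/Q = √(0.00181) = 0.0426
Q = 100.0, so δQ = 0.0426 × 100.0 = 4.26.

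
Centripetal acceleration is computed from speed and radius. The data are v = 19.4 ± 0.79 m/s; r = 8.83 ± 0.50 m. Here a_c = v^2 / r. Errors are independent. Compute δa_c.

4.23 m/s^2

a_c is a product of powers, so relative uncertainties combine in quadrature:
  (2·δv/v)² = (2×0.0407)² = 0.00663;  (-1·δr/r)² = (-1×0.0566)² = 0.00321
δa_c/a_c = √(0.00984) = 0.0992
a_c = 42.6 m/s^2, so δa_c = 0.0992 × 42.6 = 4.23 m/s^2.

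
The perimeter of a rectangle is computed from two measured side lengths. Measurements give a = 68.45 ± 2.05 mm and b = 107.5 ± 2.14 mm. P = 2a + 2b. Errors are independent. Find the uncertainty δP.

5.93 mm

P is a linear combination, so absolute uncertainties add in quadrature:
  (2·δa)² = 16.8;  (2·δb)² = 18.3
δP = √(35.1) = 5.93 mm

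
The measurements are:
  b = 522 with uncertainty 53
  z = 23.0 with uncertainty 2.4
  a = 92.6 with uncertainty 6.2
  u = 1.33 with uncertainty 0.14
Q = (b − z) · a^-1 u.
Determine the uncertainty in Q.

1.17

Let w = b − z = 499. δw = √(δb² + δz²) = √(2810 + 5.76) = 53.1, so δw/w = 0.106.
Q is then a monomial in w, a, u:
δQ/Q = √((δw/w)² + (-1·δa/a)² + (1·δu/u)²) = √(0.0113 + 0.00448 + 0.0111) = 0.164
Q = 7.17, so δQ = 0.164 × 7.17 = 1.17.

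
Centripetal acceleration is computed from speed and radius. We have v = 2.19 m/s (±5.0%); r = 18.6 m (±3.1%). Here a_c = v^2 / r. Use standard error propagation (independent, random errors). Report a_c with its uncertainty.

0.258 ± 0.0270 m/s^2

Relative error in a monomial: (δa_c/a_c)² = Σ (nᵢ · δxᵢ/xᵢ)².
  (2·δv/v)² = (2×0.0500)² = 0.0100;  (-1·δr/r)² = (-1×0.0310)² = 0.000961
δa_c/a_c = √(0.0110) = 0.105
a_c = 0.258 m/s^2, so δa_c = 0.105 × 0.258 = 0.0270 m/s^2.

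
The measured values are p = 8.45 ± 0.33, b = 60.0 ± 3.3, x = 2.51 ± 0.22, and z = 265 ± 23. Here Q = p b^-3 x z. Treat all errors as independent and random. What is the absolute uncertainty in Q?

Since Q is a product/quotient, work with relative uncertainties:
  (1·δp/p)² = (1×0.0391)² = 0.00153;  (-3·δb/b)² = (-3×0.0550)² = 0.0272;  (1·δx/x)² = (1×0.0876)² = 0.00768;  (1·δz/z)² = (1×0.0868)² = 0.00753
δQ/Q = √(0.0440) = 0.210
Q = 0.0260, so δQ = 0.210 × 0.0260 = 0.00546.

0.00546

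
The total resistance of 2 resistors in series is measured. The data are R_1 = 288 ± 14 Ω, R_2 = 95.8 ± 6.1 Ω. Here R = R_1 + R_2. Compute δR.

15.3 Ω

R is a linear combination, so absolute uncertainties add in quadrature:
  (δR_1)² = 196;  (δR_2)² = 37.2
δR = √(233) = 15.3 Ω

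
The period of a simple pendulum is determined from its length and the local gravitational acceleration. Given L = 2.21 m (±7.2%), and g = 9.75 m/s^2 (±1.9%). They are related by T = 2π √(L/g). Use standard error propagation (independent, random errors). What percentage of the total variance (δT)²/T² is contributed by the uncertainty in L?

93.5%

(δT/T)² = (½·δL/L)² + (−½·δg/g)²
  L term: (0.5×0.0720)² = 0.00130
  g term: (-0.5×0.0190)² = 9.02e-05
Total = 0.00139. Share from L = 0.00130/0.00139 = 0.935.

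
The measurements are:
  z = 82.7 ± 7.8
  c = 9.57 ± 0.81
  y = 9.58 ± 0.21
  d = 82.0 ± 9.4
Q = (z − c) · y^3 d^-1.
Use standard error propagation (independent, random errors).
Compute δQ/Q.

Let u = z − c = 73.1. δu = √(δz² + δc²) = √(60.8 + 0.656) = 7.84, so δu/u = 0.107.
Q is then a monomial in u, y, d:
δQ/Q = √((δu/u)² + (3·δy/y)² + (-1·δd/d)²) = √(0.0115 + 0.00432 + 0.0131) = 0.170

0.170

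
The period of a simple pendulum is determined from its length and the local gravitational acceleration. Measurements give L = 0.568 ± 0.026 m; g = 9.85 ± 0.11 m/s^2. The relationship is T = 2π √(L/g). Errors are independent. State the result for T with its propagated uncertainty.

Since T is a product/quotient, work with relative uncertainties:
  (½·δL/L)² = (0.5×0.0458)² = 0.000524;  (−½·δg/g)² = (-0.5×0.0112)² = 3.12e-05
δT/T = √(0.000555) = 0.0236
T = 1.51 s, so δT = 0.0236 × 1.51 = 0.0355 s.

1.51 ± 0.0355 s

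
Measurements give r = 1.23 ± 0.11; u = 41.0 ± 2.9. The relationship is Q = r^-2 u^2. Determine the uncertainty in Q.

Relative error in a monomial: (δQ/Q)² = Σ (nᵢ · δxᵢ/xᵢ)².
  (-2·δr/r)² = (-2×0.0894)² = 0.0320;  (2·δu/u)² = (2×0.0707)² = 0.0200
δQ/Q = √(0.0520) = 0.228
Q = 1110, so δQ = 0.228 × 1110 = 253.

253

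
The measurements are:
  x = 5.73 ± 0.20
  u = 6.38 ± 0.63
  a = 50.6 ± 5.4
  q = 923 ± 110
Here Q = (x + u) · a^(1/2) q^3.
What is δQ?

Let w = x + u = 12.1. δw = √(δx² + δu²) = √(0.0400 + 0.397) = 0.661, so δw/w = 0.0546.
Q is then a monomial in w, a, q:
δQ/Q = √((δw/w)² + (½·δa/a)² + (3·δq/q)²) = √(0.00298 + 0.00285 + 0.128) = 0.366
Q = 6.77e+10, so δQ = 0.366 × 6.77e+10 = 2.48e+10.

2.48e+10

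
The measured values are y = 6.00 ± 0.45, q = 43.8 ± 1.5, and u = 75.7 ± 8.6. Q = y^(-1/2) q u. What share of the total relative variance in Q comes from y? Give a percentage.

(δQ/Q)² = (−½·δy/y)² + (1·δq/q)² + (1·δu/u)²
  y term: (-0.5×0.0750)² = 0.00141
  q term: (1×0.0342)² = 0.00117
  u term: (1×0.114)² = 0.0129
Total = 0.0155. Share from y = 0.00141/0.0155 = 0.0908.

9.08%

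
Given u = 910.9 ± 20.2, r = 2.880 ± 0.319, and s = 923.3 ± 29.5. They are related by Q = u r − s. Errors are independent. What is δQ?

298

Let p = u·r = 2623. δp/p = √((1·δu/u)² + (1·δr/r)²) = √(0.000492 + 0.0123) = 0.113, so δp = 296.
Q = p − s: δQ = √(δp² + δs²) = √(87800 + 870) = 298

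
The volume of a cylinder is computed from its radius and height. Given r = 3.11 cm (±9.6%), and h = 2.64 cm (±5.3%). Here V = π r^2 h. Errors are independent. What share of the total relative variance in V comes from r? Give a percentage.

92.9%

(δV/V)² = (2·δr/r)² + (1·δh/h)²
  r term: (2×0.0960)² = 0.0369
  h term: (1×0.0530)² = 0.00281
Total = 0.0397. Share from r = 0.0369/0.0397 = 0.929.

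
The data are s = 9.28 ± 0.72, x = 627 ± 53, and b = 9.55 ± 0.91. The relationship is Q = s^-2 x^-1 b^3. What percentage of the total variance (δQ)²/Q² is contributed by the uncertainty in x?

6.33%

(δQ/Q)² = (-2·δs/s)² + (-1·δx/x)² + (3·δb/b)²
  s term: (-2×0.0776)² = 0.0241
  x term: (-1×0.0845)² = 0.00715
  b term: (3×0.0953)² = 0.0817
Total = 0.113. Share from x = 0.00715/0.113 = 0.0633.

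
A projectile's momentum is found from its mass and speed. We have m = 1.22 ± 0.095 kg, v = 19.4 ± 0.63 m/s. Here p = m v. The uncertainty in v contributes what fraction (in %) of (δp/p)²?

14.8%

(δp/p)² = (1·δm/m)² + (1·δv/v)²
  m term: (1×0.0779)² = 0.00606
  v term: (1×0.0325)² = 0.00105
Total = 0.00712. Share from v = 0.00105/0.00712 = 0.148.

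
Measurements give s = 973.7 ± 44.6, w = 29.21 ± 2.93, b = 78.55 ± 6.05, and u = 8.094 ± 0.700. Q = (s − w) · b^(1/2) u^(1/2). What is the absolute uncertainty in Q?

1780

Let h = s − w = 944.5. δh = √(δs² + δw²) = √(1990 + 8.58) = 44.7, so δh/h = 0.0473.
Q is then a monomial in h, b, u:
δQ/Q = √((δh/h)² + (½·δb/b)² + (½·δu/u)²) = √(0.00224 + 0.00148 + 0.00187) = 0.0748
Q = 23820, so δQ = 0.0748 × 23820 = 1780.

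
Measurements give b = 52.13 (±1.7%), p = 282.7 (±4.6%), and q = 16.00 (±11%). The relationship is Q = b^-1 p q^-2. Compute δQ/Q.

Relative error in a monomial: (δQ/Q)² = Σ (nᵢ · δxᵢ/xᵢ)².
  (-1·δb/b)² = (-1×0.0170)² = 0.000289;  (1·δp/p)² = (1×0.0460)² = 0.00212;  (-2·δq/q)² = (-2×0.110)² = 0.0484
δQ/Q = √(0.0508) = 0.225

0.225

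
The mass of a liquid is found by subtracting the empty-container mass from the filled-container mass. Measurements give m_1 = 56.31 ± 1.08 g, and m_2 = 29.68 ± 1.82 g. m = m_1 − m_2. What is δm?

2.12 g

Sums and differences: (δm)² = Σ (cᵢ δxᵢ)².
  (δm_1)² = 1.17;  (δm_2)² = 3.31
δm = √(4.48) = 2.12 g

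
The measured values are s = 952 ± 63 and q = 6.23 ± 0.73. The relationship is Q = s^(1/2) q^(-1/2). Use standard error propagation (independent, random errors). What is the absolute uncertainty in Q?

0.832

Relative error in a monomial: (δQ/Q)² = Σ (nᵢ · δxᵢ/xᵢ)².
  (½·δs/s)² = (0.5×0.0662)² = 0.00109;  (−½·δq/q)² = (-0.5×0.117)² = 0.00343
δQ/Q = √(0.00453) = 0.0673
Q = 12.4, so δQ = 0.0673 × 12.4 = 0.832.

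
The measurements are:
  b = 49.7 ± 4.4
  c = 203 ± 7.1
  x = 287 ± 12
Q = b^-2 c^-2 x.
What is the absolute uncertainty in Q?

Since Q is a product/quotient, work with relative uncertainties:
  (-2·δb/b)² = (-2×0.0885)² = 0.0314;  (-2·δc/c)² = (-2×0.0350)² = 0.00489;  (1·δx/x)² = (1×0.0418)² = 0.00175
δQ/Q = √(0.0380) = 0.195
Q = 2.82e-06, so δQ = 0.195 × 2.82e-06 = 5.5e-07.

5.5e-07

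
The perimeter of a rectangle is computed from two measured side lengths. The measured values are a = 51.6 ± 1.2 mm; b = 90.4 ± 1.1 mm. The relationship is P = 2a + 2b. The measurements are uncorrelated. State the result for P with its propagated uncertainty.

284 ± 3.26 mm

P is a linear combination, so absolute uncertainties add in quadrature:
  (2·δa)² = 5.76;  (2·δb)² = 4.84
δP = √(10.6) = 3.26 mm
P = 284 mm.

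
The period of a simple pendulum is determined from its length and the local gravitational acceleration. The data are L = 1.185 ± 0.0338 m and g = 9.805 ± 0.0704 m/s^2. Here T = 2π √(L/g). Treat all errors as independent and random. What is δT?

For a monomial T ∝ L^(1/2), g^(-1/2), fractional errors add in quadrature:
  (½·δL/L)² = (0.5×0.0285)² = 0.000203;  (−½·δg/g)² = (-0.5×0.00718)² = 1.29e-05
δT/T = √(0.000216) = 0.0147
T = 2.184 s, so δT = 0.0147 × 2.184 = 0.0321 s.

0.0321 s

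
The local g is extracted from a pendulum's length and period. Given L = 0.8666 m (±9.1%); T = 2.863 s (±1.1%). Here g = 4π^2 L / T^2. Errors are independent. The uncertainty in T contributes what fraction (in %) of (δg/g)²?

(δg/g)² = (1·δL/L)² + (-2·δT/T)²
  L term: (1×0.0910)² = 0.00828
  T term: (-2×0.0110)² = 0.000484
Total = 0.00877. Share from T = 0.000484/0.00877 = 0.0552.

5.52%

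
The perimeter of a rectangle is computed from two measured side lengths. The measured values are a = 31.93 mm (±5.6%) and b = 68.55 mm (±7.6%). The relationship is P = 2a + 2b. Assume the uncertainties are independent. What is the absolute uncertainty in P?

11.0 mm

Sums and differences: (δP)² = Σ (cᵢ δxᵢ)².
  (2·δa)² = 12.8;  (2·δb)² = 109
δP = √(121) = 11.0 mm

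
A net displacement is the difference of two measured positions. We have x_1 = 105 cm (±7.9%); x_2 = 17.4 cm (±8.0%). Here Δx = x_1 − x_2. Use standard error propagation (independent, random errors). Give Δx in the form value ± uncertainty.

87.6 ± 8.41 cm

For a sum/difference, combine absolute errors in quadrature:
  (δx_1)² = 68.8;  (δx_2)² = 1.94
δΔx = √(70.7) = 8.41 cm
Δx = 87.6 cm.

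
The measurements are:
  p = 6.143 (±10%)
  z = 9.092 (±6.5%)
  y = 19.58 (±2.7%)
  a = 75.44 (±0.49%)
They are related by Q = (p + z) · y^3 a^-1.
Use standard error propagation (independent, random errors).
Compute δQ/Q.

Let u = p + z = 15.23. δu = √(δp² + δz²) = √(0.377 + 0.349) = 0.852, so δu/u = 0.0560.
Q is then a monomial in u, y, a:
δQ/Q = √((δu/u)² + (3·δy/y)² + (-1·δa/a)²) = √(0.00313 + 0.00656 + 2.4e-05) = 0.0986

0.0986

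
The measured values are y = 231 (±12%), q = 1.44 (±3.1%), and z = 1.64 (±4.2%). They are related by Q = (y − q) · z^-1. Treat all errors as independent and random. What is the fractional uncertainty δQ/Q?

Let u = y − q = 230. δu = √(δy² + δq²) = √(768 + 0.00199) = 27.7, so δu/u = 0.121.
Q is then a monomial in u, z:
δQ/Q = √((δu/u)² + (-1·δz/z)²) = √(0.0146 + 0.00176) = 0.128

0.128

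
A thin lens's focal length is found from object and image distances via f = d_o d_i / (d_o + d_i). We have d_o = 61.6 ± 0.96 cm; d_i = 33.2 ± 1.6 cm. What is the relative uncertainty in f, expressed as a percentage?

3.18%

∂f/∂d_o = (d_i/(d_o+d_i))² = 0.123;  ∂f/∂d_i = (d_o/(d_o+d_i))² = 0.422
δf = √((∂f/∂d_o · δd_o)² + (∂f/∂d_i · δd_i)²) = √(0.0139 + 0.456) = 0.686 cm
f = 21.6 cm, so δf/f = 0.686/21.6 = 0.0318.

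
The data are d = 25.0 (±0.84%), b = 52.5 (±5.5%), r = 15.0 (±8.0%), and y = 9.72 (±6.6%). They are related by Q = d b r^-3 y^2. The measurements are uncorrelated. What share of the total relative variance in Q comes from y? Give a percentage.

(δQ/Q)² = (1·δd/d)² + (1·δb/b)² + (-3·δr/r)² + (2·δy/y)²
  d term: (1×0.00840)² = 7.06e-05
  b term: (1×0.0550)² = 0.00302
  r term: (-3×0.0800)² = 0.0576
  y term: (2×0.0660)² = 0.0174
Total = 0.0781. Share from y = 0.0174/0.0781 = 0.223.

22.3%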